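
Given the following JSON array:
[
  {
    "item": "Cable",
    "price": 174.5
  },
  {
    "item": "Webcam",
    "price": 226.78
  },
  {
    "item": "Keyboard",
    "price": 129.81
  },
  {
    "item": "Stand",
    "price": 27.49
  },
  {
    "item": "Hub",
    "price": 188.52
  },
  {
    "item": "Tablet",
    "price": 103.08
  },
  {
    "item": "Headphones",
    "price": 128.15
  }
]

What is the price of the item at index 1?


Array index 1 -> Webcam
price = 226.78

ANSWER: 226.78


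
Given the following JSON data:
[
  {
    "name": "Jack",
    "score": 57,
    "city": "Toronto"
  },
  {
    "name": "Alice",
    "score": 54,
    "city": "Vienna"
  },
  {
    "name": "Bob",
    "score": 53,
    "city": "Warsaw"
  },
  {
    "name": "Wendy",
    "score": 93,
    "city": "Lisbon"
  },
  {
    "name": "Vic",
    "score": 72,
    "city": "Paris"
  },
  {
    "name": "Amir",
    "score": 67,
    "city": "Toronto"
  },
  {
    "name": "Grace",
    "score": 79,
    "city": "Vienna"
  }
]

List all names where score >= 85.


Filtering records where score >= 85:
  Jack (score=57) -> no
  Alice (score=54) -> no
  Bob (score=53) -> no
  Wendy (score=93) -> YES
  Vic (score=72) -> no
  Amir (score=67) -> no
  Grace (score=79) -> no


ANSWER: Wendy


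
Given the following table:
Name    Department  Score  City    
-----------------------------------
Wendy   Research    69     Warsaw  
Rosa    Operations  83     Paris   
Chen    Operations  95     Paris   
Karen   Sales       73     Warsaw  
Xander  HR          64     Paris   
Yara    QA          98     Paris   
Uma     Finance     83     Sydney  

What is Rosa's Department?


Row 2: Rosa
Department = Operations

ANSWER: Operations


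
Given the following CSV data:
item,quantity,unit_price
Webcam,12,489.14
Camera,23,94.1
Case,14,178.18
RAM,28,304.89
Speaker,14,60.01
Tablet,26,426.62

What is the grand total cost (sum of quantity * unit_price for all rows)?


Computing row totals:
  Webcam: 12 * 489.14 = 5869.68
  Camera: 23 * 94.1 = 2164.3
  Case: 14 * 178.18 = 2494.52
  RAM: 28 * 304.89 = 8536.92
  Speaker: 14 * 60.01 = 840.14
  Tablet: 26 * 426.62 = 11092.12
Grand total = 5869.68 + 2164.3 + 2494.52 + 8536.92 + 840.14 + 11092.12 = 30997.68

ANSWER: 30997.68


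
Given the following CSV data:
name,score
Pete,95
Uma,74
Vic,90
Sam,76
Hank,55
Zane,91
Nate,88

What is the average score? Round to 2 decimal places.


Scores: 95, 74, 90, 76, 55, 91, 88
Sum = 569
Count = 7
Average = 569 / 7 = 81.29

ANSWER: 81.29


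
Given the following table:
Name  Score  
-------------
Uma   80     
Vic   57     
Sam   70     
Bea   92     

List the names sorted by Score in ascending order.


Sorting by Score (ascending):
  Vic: 57
  Sam: 70
  Uma: 80
  Bea: 92


ANSWER: Vic, Sam, Uma, Bea


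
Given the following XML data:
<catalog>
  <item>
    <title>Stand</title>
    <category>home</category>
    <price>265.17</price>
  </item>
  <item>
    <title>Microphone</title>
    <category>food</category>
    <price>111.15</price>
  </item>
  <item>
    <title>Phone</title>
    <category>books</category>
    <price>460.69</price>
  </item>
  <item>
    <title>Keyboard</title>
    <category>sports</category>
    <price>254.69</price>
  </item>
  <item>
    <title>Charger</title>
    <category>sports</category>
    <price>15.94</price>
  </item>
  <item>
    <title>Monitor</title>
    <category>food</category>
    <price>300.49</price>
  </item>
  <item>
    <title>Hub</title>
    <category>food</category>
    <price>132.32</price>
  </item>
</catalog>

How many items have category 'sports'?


Scanning <item> elements for <category>sports</category>:
  Item 4: Keyboard -> MATCH
  Item 5: Charger -> MATCH
Count: 2

ANSWER: 2


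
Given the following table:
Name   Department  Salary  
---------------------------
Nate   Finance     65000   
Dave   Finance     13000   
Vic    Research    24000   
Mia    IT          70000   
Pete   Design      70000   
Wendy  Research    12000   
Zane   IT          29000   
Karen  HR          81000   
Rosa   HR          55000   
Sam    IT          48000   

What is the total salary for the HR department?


HR department members:
  Karen: 81000
  Rosa: 55000
Total = 81000 + 55000 = 136000

ANSWER: 136000


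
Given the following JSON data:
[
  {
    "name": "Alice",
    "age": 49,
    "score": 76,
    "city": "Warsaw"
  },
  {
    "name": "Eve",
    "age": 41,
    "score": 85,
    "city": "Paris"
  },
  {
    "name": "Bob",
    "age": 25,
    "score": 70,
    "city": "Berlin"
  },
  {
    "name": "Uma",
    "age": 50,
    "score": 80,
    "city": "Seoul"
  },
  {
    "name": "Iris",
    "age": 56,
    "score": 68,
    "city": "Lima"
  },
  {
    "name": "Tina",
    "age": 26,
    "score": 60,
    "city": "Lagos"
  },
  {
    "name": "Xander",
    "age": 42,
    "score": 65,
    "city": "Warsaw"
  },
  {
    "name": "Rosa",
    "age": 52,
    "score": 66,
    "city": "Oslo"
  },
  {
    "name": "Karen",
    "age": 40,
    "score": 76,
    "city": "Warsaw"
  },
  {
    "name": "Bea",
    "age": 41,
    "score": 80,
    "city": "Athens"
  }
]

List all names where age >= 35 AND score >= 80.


Checking both conditions:
  Alice (age=49, score=76) -> no
  Eve (age=41, score=85) -> YES
  Bob (age=25, score=70) -> no
  Uma (age=50, score=80) -> YES
  Iris (age=56, score=68) -> no
  Tina (age=26, score=60) -> no
  Xander (age=42, score=65) -> no
  Rosa (age=52, score=66) -> no
  Karen (age=40, score=76) -> no
  Bea (age=41, score=80) -> YES


ANSWER: Eve, Uma, Bea


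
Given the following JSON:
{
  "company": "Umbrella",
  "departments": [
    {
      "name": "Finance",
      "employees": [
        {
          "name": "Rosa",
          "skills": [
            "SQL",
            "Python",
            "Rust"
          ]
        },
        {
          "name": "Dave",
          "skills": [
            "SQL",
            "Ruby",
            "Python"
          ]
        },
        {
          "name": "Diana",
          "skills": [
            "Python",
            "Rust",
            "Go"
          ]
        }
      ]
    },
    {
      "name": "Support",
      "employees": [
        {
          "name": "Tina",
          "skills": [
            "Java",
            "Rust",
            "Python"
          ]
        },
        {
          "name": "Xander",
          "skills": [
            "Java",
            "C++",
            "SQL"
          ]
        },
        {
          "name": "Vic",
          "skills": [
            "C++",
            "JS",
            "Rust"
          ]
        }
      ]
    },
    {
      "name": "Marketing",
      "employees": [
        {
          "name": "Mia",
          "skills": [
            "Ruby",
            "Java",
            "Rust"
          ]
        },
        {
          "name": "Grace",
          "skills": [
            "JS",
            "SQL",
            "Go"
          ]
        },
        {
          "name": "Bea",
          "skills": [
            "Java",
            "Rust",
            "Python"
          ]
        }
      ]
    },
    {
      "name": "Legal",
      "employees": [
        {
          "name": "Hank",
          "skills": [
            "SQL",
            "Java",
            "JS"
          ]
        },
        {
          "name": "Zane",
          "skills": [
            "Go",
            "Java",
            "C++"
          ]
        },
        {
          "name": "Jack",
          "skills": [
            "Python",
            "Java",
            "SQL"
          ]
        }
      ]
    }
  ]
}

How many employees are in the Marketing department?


Path: departments[2].employees
Count: 3

ANSWER: 3


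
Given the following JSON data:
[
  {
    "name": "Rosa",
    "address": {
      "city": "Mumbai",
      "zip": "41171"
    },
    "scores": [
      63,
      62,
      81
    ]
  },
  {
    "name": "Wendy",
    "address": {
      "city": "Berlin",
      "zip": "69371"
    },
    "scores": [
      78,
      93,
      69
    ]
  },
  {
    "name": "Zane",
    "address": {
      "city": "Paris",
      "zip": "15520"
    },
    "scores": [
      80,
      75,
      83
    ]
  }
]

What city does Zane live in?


Path: records[2].address.city
Value: Paris

ANSWER: Paris


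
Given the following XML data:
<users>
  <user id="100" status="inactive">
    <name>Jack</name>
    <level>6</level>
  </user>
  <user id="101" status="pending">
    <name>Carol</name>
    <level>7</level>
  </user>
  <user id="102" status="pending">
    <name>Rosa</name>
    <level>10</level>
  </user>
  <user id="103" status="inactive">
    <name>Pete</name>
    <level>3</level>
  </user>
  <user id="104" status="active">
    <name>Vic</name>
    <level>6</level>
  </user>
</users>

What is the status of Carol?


Finding user with name = Carol
user id="101" status="pending"

ANSWER: pending


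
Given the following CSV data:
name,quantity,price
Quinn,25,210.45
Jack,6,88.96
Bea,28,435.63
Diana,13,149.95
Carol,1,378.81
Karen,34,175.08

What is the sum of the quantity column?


Values in 'quantity' column:
  Row 1: 25
  Row 2: 6
  Row 3: 28
  Row 4: 13
  Row 5: 1
  Row 6: 34
Sum = 25 + 6 + 28 + 13 + 1 + 34 = 107

ANSWER: 107


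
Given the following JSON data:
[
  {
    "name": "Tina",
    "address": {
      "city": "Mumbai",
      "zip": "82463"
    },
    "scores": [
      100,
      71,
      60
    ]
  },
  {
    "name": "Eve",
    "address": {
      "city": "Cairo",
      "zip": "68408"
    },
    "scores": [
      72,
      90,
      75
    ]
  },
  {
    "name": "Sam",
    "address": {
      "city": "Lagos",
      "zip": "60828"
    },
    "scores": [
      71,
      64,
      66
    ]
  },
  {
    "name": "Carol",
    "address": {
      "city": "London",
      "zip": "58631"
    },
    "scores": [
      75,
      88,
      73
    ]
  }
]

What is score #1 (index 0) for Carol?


Path: records[3].scores[0]
Value: 75

ANSWER: 75


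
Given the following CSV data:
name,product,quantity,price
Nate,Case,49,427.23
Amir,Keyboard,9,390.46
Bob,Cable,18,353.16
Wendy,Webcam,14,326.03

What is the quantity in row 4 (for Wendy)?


Row 4: Wendy
Column 'quantity' = 14

ANSWER: 14


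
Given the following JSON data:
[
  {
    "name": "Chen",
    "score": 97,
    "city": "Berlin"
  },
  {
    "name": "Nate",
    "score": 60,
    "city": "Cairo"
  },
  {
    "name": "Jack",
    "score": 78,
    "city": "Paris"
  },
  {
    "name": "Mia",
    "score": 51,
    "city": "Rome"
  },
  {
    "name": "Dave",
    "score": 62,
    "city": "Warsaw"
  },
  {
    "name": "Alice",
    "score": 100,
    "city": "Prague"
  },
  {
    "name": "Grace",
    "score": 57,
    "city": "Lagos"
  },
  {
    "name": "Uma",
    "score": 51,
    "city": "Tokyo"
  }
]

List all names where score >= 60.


Filtering records where score >= 60:
  Chen (score=97) -> YES
  Nate (score=60) -> YES
  Jack (score=78) -> YES
  Mia (score=51) -> no
  Dave (score=62) -> YES
  Alice (score=100) -> YES
  Grace (score=57) -> no
  Uma (score=51) -> no


ANSWER: Chen, Nate, Jack, Dave, Alice


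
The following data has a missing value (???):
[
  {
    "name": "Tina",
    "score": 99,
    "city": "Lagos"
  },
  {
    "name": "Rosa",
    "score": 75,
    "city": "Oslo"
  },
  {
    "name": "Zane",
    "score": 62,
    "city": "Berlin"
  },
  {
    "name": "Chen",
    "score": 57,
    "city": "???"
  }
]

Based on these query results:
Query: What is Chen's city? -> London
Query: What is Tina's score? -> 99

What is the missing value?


The missing value is Chen's city
From query: Chen's city = London

ANSWER: London


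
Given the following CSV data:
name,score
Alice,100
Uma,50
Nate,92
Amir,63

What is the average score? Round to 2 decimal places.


Scores: 100, 50, 92, 63
Sum = 305
Count = 4
Average = 305 / 4 = 76.25

ANSWER: 76.25


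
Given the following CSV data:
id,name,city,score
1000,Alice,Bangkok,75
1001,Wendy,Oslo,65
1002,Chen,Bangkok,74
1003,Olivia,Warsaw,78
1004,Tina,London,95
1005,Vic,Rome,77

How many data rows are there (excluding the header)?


Counting rows (excluding header):
Header: id,name,city,score
Data rows: 6

ANSWER: 6


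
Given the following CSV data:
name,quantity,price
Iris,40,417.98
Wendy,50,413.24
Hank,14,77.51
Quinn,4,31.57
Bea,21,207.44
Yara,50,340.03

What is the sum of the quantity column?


Values in 'quantity' column:
  Row 1: 40
  Row 2: 50
  Row 3: 14
  Row 4: 4
  Row 5: 21
  Row 6: 50
Sum = 40 + 50 + 14 + 4 + 21 + 50 = 179

ANSWER: 179


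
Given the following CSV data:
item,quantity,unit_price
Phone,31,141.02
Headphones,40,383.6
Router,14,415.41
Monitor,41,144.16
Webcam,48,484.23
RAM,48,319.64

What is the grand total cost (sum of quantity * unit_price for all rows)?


Computing row totals:
  Phone: 31 * 141.02 = 4371.62
  Headphones: 40 * 383.6 = 15344.0
  Router: 14 * 415.41 = 5815.74
  Monitor: 41 * 144.16 = 5910.56
  Webcam: 48 * 484.23 = 23243.04
  RAM: 48 * 319.64 = 15342.72
Grand total = 4371.62 + 15344.0 + 5815.74 + 5910.56 + 23243.04 + 15342.72 = 70027.68

ANSWER: 70027.68


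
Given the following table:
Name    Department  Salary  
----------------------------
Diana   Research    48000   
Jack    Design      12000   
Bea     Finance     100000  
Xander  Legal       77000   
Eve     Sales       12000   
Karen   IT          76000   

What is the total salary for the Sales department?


Sales department members:
  Eve: 12000
Total = 12000 = 12000

ANSWER: 12000


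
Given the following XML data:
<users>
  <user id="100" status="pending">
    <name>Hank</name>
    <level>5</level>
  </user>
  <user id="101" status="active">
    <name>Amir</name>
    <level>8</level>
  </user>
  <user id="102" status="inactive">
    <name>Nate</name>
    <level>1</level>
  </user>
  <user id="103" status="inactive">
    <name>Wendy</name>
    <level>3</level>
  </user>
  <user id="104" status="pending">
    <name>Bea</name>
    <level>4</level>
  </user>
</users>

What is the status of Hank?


Finding user with name = Hank
user id="100" status="pending"

ANSWER: pending


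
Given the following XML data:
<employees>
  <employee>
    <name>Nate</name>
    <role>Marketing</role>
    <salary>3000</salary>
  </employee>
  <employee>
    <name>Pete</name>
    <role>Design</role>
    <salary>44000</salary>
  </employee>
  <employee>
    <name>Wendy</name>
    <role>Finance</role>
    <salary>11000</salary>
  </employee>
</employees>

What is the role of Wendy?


Searching for <employee> with <name>Wendy</name>
Found at position 3
<role>Finance</role>

ANSWER: Finance


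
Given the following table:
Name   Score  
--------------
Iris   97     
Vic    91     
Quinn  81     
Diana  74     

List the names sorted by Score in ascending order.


Sorting by Score (ascending):
  Diana: 74
  Quinn: 81
  Vic: 91
  Iris: 97


ANSWER: Diana, Quinn, Vic, Iris


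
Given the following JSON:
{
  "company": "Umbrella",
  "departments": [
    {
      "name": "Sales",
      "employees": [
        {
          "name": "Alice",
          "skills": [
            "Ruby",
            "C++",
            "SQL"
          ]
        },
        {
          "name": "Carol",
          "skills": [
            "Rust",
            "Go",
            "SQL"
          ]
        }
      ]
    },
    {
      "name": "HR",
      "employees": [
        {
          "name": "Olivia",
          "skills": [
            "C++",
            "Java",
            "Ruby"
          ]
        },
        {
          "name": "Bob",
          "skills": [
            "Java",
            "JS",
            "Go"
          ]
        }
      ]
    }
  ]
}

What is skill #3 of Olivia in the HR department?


Path: departments[1].employees[0].skills[2]
Value: Ruby

ANSWER: Ruby


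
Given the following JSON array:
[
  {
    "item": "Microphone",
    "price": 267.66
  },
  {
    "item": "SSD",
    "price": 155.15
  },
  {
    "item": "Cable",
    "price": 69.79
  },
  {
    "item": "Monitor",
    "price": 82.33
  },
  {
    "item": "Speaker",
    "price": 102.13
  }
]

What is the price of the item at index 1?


Array index 1 -> SSD
price = 155.15

ANSWER: 155.15


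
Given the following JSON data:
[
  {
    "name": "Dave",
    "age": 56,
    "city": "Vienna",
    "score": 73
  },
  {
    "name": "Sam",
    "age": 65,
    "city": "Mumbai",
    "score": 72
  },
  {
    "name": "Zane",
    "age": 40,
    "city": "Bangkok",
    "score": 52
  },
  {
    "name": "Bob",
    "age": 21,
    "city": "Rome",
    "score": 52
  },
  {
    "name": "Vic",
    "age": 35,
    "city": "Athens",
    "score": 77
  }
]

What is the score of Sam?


Looking up record where name = Sam
Record index: 1
Field 'score' = 72

ANSWER: 72


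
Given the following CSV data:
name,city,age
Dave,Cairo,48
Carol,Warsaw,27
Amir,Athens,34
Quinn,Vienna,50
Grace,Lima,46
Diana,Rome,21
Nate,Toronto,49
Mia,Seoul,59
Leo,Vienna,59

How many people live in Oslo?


Scanning city column for 'Oslo':
Total matches: 0

ANSWER: 0


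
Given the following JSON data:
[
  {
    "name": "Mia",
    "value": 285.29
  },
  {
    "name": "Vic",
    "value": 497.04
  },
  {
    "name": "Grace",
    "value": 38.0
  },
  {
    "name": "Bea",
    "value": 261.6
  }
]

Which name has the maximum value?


Comparing values:
  Mia: 285.29
  Vic: 497.04
  Grace: 38.0
  Bea: 261.6
Maximum: Vic (497.04)

ANSWER: Vic


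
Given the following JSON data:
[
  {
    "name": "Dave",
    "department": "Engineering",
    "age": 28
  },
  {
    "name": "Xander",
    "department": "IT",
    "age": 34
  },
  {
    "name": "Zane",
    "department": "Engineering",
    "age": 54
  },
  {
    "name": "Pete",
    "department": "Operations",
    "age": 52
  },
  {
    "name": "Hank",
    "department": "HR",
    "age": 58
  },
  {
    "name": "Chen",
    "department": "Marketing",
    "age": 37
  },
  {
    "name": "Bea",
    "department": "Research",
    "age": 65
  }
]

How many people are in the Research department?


Scanning records for department = Research
  Record 6: Bea
Count: 1

ANSWER: 1


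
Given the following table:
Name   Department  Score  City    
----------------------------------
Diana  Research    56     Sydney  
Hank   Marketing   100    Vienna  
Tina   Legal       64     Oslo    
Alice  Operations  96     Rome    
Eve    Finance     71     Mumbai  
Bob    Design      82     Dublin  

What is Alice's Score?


Row 4: Alice
Score = 96

ANSWER: 96


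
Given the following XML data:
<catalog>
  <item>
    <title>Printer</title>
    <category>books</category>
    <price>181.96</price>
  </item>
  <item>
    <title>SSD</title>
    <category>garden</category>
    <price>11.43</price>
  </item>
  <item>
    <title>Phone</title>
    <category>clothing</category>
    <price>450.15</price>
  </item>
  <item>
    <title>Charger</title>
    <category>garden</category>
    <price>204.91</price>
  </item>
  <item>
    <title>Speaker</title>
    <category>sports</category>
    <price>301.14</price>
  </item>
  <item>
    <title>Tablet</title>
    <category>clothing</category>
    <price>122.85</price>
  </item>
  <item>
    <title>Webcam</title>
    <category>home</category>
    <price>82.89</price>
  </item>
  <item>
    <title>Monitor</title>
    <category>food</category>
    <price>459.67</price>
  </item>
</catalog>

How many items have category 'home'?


Scanning <item> elements for <category>home</category>:
  Item 7: Webcam -> MATCH
Count: 1

ANSWER: 1


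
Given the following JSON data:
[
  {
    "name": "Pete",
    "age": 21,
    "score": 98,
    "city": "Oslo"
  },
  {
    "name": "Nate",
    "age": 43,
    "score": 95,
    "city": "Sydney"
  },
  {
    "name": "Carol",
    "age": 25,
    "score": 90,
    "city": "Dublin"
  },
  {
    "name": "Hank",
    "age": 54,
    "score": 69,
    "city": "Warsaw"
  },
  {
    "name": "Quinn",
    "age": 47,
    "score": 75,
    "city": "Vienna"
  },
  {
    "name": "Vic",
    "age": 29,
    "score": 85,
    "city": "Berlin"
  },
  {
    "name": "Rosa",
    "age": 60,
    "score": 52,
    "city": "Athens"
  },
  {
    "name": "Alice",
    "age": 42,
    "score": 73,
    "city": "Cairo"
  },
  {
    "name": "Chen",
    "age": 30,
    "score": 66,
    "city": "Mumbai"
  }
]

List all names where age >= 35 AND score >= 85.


Checking both conditions:
  Pete (age=21, score=98) -> no
  Nate (age=43, score=95) -> YES
  Carol (age=25, score=90) -> no
  Hank (age=54, score=69) -> no
  Quinn (age=47, score=75) -> no
  Vic (age=29, score=85) -> no
  Rosa (age=60, score=52) -> no
  Alice (age=42, score=73) -> no
  Chen (age=30, score=66) -> no


ANSWER: Nate


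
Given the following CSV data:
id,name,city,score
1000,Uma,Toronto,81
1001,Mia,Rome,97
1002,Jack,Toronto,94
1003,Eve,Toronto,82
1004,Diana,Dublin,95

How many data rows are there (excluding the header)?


Counting rows (excluding header):
Header: id,name,city,score
Data rows: 5

ANSWER: 5


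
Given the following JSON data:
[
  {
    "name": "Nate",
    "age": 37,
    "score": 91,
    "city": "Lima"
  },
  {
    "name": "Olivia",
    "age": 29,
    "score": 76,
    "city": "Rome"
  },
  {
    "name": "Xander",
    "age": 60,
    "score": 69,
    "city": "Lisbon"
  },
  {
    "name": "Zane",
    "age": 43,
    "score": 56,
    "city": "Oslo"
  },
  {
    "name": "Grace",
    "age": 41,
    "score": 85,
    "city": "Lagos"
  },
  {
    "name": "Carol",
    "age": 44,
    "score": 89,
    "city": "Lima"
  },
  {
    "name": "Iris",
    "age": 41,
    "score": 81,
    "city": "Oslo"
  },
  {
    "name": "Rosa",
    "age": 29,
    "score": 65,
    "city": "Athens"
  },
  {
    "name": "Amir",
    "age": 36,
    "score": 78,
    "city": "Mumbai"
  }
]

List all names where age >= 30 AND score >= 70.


Checking both conditions:
  Nate (age=37, score=91) -> YES
  Olivia (age=29, score=76) -> no
  Xander (age=60, score=69) -> no
  Zane (age=43, score=56) -> no
  Grace (age=41, score=85) -> YES
  Carol (age=44, score=89) -> YES
  Iris (age=41, score=81) -> YES
  Rosa (age=29, score=65) -> no
  Amir (age=36, score=78) -> YES


ANSWER: Nate, Grace, Carol, Iris, Amir


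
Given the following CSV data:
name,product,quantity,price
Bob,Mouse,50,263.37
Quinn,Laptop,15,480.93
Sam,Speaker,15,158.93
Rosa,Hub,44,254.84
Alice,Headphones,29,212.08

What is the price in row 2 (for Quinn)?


Row 2: Quinn
Column 'price' = 480.93

ANSWER: 480.93


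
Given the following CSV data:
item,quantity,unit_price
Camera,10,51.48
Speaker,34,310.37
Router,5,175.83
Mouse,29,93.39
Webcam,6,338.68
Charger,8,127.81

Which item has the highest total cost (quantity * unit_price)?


Computing row totals:
  Camera: 514.8
  Speaker: 10552.58
  Router: 879.15
  Mouse: 2708.31
  Webcam: 2032.08
  Charger: 1022.48
Maximum: Speaker (10552.58)

ANSWER: Speaker


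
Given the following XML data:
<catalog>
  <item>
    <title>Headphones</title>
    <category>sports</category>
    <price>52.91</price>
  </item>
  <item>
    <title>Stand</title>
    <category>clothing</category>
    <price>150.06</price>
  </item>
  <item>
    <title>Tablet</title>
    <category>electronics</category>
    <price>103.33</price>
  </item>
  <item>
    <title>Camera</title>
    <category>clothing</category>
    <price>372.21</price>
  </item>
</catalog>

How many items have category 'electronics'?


Scanning <item> elements for <category>electronics</category>:
  Item 3: Tablet -> MATCH
Count: 1

ANSWER: 1


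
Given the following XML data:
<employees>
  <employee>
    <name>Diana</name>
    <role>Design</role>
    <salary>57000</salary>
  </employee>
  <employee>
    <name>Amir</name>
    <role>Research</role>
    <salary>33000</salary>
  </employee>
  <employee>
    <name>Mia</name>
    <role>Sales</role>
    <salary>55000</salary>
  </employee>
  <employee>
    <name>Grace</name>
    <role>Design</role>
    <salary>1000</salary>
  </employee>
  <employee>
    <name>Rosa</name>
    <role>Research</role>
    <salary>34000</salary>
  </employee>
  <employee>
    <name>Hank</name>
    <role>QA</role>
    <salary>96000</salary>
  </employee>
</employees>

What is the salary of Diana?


Searching for <employee> with <name>Diana</name>
Found at position 1
<salary>57000</salary>

ANSWER: 57000


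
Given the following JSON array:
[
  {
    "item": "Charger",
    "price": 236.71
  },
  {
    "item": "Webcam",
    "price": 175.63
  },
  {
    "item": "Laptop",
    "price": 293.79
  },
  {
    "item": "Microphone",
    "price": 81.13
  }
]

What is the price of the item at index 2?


Array index 2 -> Laptop
price = 293.79

ANSWER: 293.79


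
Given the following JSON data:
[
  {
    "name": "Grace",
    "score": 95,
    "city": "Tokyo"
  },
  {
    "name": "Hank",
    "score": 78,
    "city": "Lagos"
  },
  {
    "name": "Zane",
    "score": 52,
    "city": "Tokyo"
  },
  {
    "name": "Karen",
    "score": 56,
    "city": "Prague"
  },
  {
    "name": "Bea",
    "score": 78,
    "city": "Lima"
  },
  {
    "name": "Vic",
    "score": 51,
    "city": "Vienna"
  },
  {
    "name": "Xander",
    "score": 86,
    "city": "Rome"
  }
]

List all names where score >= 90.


Filtering records where score >= 90:
  Grace (score=95) -> YES
  Hank (score=78) -> no
  Zane (score=52) -> no
  Karen (score=56) -> no
  Bea (score=78) -> no
  Vic (score=51) -> no
  Xander (score=86) -> no


ANSWER: Grace


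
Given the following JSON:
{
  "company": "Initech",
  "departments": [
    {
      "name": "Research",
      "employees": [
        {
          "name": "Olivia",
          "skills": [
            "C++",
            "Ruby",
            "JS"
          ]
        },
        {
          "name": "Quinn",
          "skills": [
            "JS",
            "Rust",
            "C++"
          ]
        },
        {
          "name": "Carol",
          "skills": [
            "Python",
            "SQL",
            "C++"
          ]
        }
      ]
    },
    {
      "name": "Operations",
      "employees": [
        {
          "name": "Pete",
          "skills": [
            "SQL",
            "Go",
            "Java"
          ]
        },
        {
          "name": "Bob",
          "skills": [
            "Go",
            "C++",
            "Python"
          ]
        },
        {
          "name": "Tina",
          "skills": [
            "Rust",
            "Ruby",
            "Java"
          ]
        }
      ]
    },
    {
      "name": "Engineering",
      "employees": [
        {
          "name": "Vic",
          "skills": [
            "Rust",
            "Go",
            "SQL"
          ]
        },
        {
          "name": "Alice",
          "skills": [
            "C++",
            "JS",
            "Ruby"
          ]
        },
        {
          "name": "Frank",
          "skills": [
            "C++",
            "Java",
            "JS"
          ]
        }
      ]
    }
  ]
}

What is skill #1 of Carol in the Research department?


Path: departments[0].employees[2].skills[0]
Value: Python

ANSWER: Python


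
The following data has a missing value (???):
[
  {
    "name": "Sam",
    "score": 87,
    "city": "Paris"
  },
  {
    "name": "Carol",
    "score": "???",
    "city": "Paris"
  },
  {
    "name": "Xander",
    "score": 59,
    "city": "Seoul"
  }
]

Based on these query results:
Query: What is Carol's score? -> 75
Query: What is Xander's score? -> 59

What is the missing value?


The missing value is Carol's score
From query: Carol's score = 75

ANSWER: 75


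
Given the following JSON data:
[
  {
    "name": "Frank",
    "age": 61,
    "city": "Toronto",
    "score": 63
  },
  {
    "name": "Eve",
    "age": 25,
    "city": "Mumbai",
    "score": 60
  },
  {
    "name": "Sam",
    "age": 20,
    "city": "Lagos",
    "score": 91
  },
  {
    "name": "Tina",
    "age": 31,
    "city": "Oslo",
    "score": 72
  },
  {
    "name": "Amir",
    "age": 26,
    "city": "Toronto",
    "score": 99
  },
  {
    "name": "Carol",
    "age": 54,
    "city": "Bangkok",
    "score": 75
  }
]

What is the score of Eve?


Looking up record where name = Eve
Record index: 1
Field 'score' = 60

ANSWER: 60


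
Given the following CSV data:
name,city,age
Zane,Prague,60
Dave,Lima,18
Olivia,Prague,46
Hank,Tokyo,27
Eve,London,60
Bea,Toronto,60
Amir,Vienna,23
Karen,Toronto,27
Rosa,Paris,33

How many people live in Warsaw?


Scanning city column for 'Warsaw':
Total matches: 0

ANSWER: 0


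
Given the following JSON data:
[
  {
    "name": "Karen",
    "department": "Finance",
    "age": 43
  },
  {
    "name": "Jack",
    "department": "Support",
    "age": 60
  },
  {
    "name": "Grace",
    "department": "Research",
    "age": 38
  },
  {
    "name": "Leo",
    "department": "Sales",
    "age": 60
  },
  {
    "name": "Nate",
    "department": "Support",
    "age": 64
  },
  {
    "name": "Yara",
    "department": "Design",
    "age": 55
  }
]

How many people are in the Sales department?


Scanning records for department = Sales
  Record 3: Leo
Count: 1

ANSWER: 1


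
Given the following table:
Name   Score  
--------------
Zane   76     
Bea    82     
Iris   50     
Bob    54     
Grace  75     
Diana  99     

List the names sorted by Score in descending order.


Sorting by Score (descending):
  Diana: 99
  Bea: 82
  Zane: 76
  Grace: 75
  Bob: 54
  Iris: 50


ANSWER: Diana, Bea, Zane, Grace, Bob, Iris


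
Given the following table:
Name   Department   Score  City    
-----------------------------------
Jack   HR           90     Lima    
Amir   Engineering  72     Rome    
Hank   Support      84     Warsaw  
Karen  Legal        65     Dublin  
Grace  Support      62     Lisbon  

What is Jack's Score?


Row 1: Jack
Score = 90

ANSWER: 90


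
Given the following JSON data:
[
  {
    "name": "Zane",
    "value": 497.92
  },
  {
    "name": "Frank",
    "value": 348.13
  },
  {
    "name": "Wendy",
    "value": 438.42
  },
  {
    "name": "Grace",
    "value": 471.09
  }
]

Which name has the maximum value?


Comparing values:
  Zane: 497.92
  Frank: 348.13
  Wendy: 438.42
  Grace: 471.09
Maximum: Zane (497.92)

ANSWER: Zane


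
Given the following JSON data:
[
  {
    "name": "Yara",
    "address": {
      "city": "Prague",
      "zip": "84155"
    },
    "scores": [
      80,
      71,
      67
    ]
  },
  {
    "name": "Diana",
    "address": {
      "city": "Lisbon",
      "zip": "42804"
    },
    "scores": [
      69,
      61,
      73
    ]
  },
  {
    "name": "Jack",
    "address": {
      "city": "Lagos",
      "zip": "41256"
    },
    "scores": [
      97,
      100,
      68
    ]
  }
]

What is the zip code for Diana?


Path: records[1].address.zip
Value: 42804

ANSWER: 42804


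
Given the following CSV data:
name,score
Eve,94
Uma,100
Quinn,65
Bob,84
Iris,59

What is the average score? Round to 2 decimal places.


Scores: 94, 100, 65, 84, 59
Sum = 402
Count = 5
Average = 402 / 5 = 80.40

ANSWER: 80.40


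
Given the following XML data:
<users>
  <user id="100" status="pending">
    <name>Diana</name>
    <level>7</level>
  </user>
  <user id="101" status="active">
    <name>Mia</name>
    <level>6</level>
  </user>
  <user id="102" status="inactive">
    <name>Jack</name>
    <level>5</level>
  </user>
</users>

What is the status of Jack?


Finding user with name = Jack
user id="102" status="inactive"

ANSWER: inactive


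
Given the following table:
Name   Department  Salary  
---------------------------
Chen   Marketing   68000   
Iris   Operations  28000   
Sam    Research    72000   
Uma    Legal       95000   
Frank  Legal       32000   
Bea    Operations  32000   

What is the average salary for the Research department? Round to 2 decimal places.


Research department members:
  Sam: 72000
Sum = 72000
Count = 1
Average = 72000 / 1 = 72000.00

ANSWER: 72000.00


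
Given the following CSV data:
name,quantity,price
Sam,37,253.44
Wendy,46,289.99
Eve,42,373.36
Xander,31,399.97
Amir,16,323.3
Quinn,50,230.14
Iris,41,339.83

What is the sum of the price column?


Values in 'price' column:
  Row 1: 253.44
  Row 2: 289.99
  Row 3: 373.36
  Row 4: 399.97
  Row 5: 323.3
  Row 6: 230.14
  Row 7: 339.83
Sum = 253.44 + 289.99 + 373.36 + 399.97 + 323.3 + 230.14 + 339.83 = 2210.03

ANSWER: 2210.03


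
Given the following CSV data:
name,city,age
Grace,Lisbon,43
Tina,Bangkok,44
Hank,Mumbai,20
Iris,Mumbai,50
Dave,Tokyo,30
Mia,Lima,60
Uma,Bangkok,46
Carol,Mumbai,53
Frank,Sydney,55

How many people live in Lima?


Scanning city column for 'Lima':
  Row 6: Mia -> MATCH
Total matches: 1

ANSWER: 1


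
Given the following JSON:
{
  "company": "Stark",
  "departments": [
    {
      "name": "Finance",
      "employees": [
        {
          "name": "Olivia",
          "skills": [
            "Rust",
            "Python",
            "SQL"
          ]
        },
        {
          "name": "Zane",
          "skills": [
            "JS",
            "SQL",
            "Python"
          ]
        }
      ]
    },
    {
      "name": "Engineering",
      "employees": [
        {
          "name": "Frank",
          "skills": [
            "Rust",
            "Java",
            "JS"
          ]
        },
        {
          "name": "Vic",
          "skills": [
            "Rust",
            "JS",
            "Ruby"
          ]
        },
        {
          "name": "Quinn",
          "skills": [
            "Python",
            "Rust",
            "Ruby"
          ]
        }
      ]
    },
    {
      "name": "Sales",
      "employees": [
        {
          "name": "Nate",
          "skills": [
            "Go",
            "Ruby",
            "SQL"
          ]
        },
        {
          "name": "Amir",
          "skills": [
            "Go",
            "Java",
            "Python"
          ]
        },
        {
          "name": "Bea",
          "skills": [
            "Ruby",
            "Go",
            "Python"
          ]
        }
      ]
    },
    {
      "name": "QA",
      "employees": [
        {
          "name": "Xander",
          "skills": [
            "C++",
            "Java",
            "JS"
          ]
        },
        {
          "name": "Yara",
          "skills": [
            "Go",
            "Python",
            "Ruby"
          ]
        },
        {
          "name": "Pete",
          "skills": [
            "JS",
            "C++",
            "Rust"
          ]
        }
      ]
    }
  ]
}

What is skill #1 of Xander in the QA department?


Path: departments[3].employees[0].skills[0]
Value: C++

ANSWER: C++


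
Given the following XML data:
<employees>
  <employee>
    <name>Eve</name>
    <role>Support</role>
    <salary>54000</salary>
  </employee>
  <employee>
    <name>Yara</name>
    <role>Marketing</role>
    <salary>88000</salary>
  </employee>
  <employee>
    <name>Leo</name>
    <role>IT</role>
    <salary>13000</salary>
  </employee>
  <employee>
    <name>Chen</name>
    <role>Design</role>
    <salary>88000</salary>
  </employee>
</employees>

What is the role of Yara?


Searching for <employee> with <name>Yara</name>
Found at position 2
<role>Marketing</role>

ANSWER: Marketing


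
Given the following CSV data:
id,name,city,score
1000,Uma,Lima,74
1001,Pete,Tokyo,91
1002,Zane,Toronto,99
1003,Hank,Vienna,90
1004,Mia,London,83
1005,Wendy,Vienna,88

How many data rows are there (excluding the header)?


Counting rows (excluding header):
Header: id,name,city,score
Data rows: 6

ANSWER: 6


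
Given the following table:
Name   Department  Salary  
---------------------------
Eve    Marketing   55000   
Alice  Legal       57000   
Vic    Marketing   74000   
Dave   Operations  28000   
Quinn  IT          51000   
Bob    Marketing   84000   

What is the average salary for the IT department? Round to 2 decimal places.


IT department members:
  Quinn: 51000
Sum = 51000
Count = 1
Average = 51000 / 1 = 51000.00

ANSWER: 51000.00


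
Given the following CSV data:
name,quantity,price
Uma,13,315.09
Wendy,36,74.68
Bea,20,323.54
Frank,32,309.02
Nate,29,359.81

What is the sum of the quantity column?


Values in 'quantity' column:
  Row 1: 13
  Row 2: 36
  Row 3: 20
  Row 4: 32
  Row 5: 29
Sum = 13 + 36 + 20 + 32 + 29 = 130

ANSWER: 130


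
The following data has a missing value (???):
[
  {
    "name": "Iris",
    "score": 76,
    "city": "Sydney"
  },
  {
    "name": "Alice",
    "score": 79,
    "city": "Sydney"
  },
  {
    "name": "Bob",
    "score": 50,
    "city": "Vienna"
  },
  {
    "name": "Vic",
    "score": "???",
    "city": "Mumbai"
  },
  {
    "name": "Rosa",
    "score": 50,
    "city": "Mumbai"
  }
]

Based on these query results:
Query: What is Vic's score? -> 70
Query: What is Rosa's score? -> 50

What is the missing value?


The missing value is Vic's score
From query: Vic's score = 70

ANSWER: 70


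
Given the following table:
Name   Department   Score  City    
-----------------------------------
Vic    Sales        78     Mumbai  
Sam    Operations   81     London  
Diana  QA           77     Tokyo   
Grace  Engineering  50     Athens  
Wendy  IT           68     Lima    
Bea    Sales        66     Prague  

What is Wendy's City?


Row 5: Wendy
City = Lima

ANSWER: Lima


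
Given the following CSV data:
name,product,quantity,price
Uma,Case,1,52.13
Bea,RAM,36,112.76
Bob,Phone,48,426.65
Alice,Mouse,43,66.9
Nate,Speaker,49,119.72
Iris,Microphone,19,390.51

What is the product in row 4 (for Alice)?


Row 4: Alice
Column 'product' = Mouse

ANSWER: Mouse


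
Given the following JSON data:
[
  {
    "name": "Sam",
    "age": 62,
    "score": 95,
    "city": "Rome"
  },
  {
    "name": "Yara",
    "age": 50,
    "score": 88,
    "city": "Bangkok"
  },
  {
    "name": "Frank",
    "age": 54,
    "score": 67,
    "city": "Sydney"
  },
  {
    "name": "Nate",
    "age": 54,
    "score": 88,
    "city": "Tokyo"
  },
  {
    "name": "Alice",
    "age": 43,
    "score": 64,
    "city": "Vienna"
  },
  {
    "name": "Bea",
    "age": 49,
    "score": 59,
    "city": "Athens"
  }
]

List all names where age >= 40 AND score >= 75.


Checking both conditions:
  Sam (age=62, score=95) -> YES
  Yara (age=50, score=88) -> YES
  Frank (age=54, score=67) -> no
  Nate (age=54, score=88) -> YES
  Alice (age=43, score=64) -> no
  Bea (age=49, score=59) -> no


ANSWER: Sam, Yara, Nate


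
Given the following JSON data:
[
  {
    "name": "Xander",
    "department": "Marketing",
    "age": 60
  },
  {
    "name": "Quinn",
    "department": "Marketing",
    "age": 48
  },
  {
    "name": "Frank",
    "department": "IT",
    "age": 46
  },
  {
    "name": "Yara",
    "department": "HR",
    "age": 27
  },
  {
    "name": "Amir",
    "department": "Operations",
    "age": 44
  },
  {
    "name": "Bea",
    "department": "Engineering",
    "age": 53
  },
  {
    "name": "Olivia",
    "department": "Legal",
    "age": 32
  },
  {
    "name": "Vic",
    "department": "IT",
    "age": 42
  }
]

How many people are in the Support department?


Scanning records for department = Support
  No matches found
Count: 0

ANSWER: 0


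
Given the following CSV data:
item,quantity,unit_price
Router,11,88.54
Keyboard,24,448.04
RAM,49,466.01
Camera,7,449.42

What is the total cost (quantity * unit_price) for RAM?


Row: RAM
quantity = 49
unit_price = 466.01
total = 49 * 466.01 = 22834.49

ANSWER: 22834.49


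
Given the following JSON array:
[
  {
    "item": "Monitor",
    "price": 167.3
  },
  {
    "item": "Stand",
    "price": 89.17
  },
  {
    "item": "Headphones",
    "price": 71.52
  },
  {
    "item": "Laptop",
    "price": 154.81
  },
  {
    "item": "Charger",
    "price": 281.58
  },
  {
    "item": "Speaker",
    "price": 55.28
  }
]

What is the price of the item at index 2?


Array index 2 -> Headphones
price = 71.52

ANSWER: 71.52


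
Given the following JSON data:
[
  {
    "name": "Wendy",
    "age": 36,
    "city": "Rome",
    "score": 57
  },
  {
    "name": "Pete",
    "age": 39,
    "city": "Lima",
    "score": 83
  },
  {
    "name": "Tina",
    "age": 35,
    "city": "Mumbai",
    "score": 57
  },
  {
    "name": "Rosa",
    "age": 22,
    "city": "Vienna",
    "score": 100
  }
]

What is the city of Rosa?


Looking up record where name = Rosa
Record index: 3
Field 'city' = Vienna

ANSWER: Vienna


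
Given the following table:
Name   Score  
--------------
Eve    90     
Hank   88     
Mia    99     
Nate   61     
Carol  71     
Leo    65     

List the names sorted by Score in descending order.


Sorting by Score (descending):
  Mia: 99
  Eve: 90
  Hank: 88
  Carol: 71
  Leo: 65
  Nate: 61


ANSWER: Mia, Eve, Hank, Carol, Leo, Nate
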